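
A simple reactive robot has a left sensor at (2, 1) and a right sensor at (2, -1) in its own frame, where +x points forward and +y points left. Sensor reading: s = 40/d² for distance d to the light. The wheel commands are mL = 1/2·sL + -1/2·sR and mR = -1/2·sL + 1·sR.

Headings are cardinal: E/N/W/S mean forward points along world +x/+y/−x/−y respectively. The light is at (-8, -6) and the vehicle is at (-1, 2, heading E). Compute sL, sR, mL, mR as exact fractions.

left sensor world pos  = (1, 3); dL² = 162
right sensor world pos = (1, 1); dR² = 130
sL = 40/162 = 20/81
sR = 40/130 = 4/13
mL = 1/2·sL + -1/2·sR = -32/1053
mR = -1/2·sL + 1·sR = 194/1053

20/81 4/13 -32/1053 194/1053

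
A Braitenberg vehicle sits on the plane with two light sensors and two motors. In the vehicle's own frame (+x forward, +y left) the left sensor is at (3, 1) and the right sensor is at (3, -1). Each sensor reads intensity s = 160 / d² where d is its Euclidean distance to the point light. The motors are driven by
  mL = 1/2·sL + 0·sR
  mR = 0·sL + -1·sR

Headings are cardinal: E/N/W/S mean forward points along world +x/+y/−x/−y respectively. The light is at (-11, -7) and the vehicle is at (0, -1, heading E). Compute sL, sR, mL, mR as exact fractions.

left sensor world pos  = (3, 0); dL² = 245
right sensor world pos = (3, -2); dR² = 221
sL = 160/245 = 32/49
sR = 160/221 = 160/221
mL = 1/2·sL + 0·sR = 16/49
mR = 0·sL + -1·sR = -160/221

32/49 160/221 16/49 -160/221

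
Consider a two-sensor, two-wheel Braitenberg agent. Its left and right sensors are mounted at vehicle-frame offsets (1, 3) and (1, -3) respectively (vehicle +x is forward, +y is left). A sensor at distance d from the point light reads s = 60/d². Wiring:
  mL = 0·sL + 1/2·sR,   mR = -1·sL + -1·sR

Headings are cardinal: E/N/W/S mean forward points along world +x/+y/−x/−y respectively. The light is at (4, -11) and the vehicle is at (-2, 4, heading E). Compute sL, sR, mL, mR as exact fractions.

60/349 60/169 30/169 -31080/58981

left sensor world pos  = (-1, 7); dL² = 349
right sensor world pos = (-1, 1); dR² = 169
sL = 60/349 = 60/349
sR = 60/169 = 60/169
mL = 0·sL + 1/2·sR = 30/169
mR = -1·sL + -1·sR = -31080/58981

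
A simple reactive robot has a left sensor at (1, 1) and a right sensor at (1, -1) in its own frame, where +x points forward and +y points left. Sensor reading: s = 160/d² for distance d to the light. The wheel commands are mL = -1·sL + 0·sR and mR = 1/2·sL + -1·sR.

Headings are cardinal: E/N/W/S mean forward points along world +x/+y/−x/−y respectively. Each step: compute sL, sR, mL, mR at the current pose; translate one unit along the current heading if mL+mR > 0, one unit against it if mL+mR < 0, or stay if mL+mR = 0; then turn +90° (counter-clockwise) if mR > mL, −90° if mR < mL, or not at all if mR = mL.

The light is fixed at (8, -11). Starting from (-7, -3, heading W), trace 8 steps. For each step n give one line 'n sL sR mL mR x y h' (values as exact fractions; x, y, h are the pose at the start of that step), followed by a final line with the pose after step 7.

n=0: pose=(-7,-3,W); sL=32/61, sR=160/337; mL=-32/61, mR=-4368/20557; mL+mR=-15152/20557 → advance -1; mR−mL=6416/20557 → turn +1·90°
n=1: pose=(-6,-3,S); sL=80/109, sR=80/137; mL=-80/109, mR=-3240/14933; mL+mR=-14200/14933 → advance -1; mR−mL=7720/14933 → turn +1·90°
n=2: pose=(-6,-2,E); sL=160/269, sR=160/233; mL=-160/269, mR=-24400/62677; mL+mR=-61680/62677 → advance -1; mR−mL=12880/62677 → turn +1·90°
n=3: pose=(-7,-2,N); sL=40/89, sR=20/37; mL=-40/89, mR=-1040/3293; mL+mR=-2520/3293 → advance -1; mR−mL=440/3293 → turn +1·90°
n=4: pose=(-7,-3,W); sL=32/61, sR=160/337; mL=-32/61, mR=-4368/20557; mL+mR=-15152/20557 → advance -1; mR−mL=6416/20557 → turn +1·90°
n=5: pose=(-6,-3,S); sL=80/109, sR=80/137; mL=-80/109, mR=-3240/14933; mL+mR=-14200/14933 → advance -1; mR−mL=7720/14933 → turn +1·90°
n=6: pose=(-6,-2,E); sL=160/269, sR=160/233; mL=-160/269, mR=-24400/62677; mL+mR=-61680/62677 → advance -1; mR−mL=12880/62677 → turn +1·90°
n=7: pose=(-7,-2,N); sL=40/89, sR=20/37; mL=-40/89, mR=-1040/3293; mL+mR=-2520/3293 → advance -1; mR−mL=440/3293 → turn +1·90°

0 32/61 160/337 -32/61 -4368/20557 -7 -3 W
1 80/109 80/137 -80/109 -3240/14933 -6 -3 S
2 160/269 160/233 -160/269 -24400/62677 -6 -2 E
3 40/89 20/37 -40/89 -1040/3293 -7 -2 N
4 32/61 160/337 -32/61 -4368/20557 -7 -3 W
5 80/109 80/137 -80/109 -3240/14933 -6 -3 S
6 160/269 160/233 -160/269 -24400/62677 -6 -2 E
7 40/89 20/37 -40/89 -1040/3293 -7 -2 N
final -7 -3 W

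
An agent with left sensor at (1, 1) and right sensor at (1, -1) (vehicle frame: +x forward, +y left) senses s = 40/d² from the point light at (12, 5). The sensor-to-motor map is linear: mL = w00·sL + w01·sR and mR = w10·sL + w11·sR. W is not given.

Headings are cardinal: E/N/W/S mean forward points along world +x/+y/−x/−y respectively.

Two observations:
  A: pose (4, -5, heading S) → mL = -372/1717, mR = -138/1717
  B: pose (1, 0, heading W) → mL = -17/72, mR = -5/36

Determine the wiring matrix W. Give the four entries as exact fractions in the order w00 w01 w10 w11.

-1/2 -1/2 1/2 -1

obs A: pose=(4,-5,S) → sL=4/17, sR=20/101, mL=-372/1717, mR=-138/1717
obs B: pose=(1,0,W) → sL=2/9, sR=1/4, mL=-17/72, mR=-5/36
sensor matrix S = [[4/17, 20/101], [2/9, 1/4]]; det S = 229/15453
solve [mL_A; mL_B] = S·[w00; w01] and [mR_A; mR_B] = S·[w10; w11]:
  w00 = -1/2, w01 = -1/2, w10 = 1/2, w11 = -1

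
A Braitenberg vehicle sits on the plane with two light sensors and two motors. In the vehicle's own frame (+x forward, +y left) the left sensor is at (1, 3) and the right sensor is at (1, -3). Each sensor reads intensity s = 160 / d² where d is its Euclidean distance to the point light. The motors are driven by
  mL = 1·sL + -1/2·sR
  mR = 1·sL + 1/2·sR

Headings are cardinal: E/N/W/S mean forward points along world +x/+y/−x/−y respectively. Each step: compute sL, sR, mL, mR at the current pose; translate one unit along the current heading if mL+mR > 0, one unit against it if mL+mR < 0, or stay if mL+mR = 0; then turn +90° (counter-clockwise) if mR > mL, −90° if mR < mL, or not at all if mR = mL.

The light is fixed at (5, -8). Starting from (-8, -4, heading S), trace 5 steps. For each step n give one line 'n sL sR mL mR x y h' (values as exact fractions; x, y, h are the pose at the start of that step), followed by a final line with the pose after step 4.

n=0: pose=(-8,-4,S); sL=160/109, sR=32/53; mL=6736/5777, mR=10224/5777; mL+mR=320/109 → advance +1; mR−mL=32/53 → turn +1·90°
n=1: pose=(-8,-5,E); sL=8/9, sR=10/9; mL=1/3, mR=13/9; mL+mR=16/9 → advance +1; mR−mL=10/9 → turn +1·90°
n=2: pose=(-7,-5,N); sL=160/241, sR=160/97; mL=-3760/23377, mR=34800/23377; mL+mR=320/241 → advance +1; mR−mL=160/97 → turn +1·90°
n=3: pose=(-7,-4,W); sL=16/17, sR=80/109; mL=1064/1853, mR=2424/1853; mL+mR=32/17 → advance +1; mR−mL=80/109 → turn +1·90°
n=4: pose=(-8,-4,S); sL=160/109, sR=32/53; mL=6736/5777, mR=10224/5777; mL+mR=320/109 → advance +1; mR−mL=32/53 → turn +1·90°

0 160/109 32/53 6736/5777 10224/5777 -8 -4 S
1 8/9 10/9 1/3 13/9 -8 -5 E
2 160/241 160/97 -3760/23377 34800/23377 -7 -5 N
3 16/17 80/109 1064/1853 2424/1853 -7 -4 W
4 160/109 32/53 6736/5777 10224/5777 -8 -4 S
final -8 -5 E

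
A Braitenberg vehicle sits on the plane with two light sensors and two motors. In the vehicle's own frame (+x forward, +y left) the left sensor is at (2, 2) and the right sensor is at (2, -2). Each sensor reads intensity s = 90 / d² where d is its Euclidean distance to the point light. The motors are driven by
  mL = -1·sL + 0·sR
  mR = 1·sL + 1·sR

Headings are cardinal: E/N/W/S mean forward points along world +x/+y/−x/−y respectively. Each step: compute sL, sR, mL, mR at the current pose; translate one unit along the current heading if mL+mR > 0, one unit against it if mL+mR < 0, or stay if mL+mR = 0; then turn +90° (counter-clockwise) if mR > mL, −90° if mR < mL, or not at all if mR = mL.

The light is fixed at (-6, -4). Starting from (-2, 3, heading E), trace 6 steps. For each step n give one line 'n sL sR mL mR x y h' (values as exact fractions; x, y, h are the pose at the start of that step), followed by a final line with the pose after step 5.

0 10/13 90/61 -10/13 1780/793 -2 3 E
1 1 9/13 -1 22/13 -1 3 N
2 2 90/109 -2 308/109 -1 4 W
3 5/4 9/4 -5/4 7/2 -2 4 S
4 10/13 90/61 -10/13 1780/793 -2 3 E
5 1 9/13 -1 22/13 -1 3 N
final -1 4 W

n=0: pose=(-2,3,E); sL=10/13, sR=90/61; mL=-10/13, mR=1780/793; mL+mR=90/61 → advance +1; mR−mL=2390/793 → turn +1·90°
n=1: pose=(-1,3,N); sL=1, sR=9/13; mL=-1, mR=22/13; mL+mR=9/13 → advance +1; mR−mL=35/13 → turn +1·90°
n=2: pose=(-1,4,W); sL=2, sR=90/109; mL=-2, mR=308/109; mL+mR=90/109 → advance +1; mR−mL=526/109 → turn +1·90°
n=3: pose=(-2,4,S); sL=5/4, sR=9/4; mL=-5/4, mR=7/2; mL+mR=9/4 → advance +1; mR−mL=19/4 → turn +1·90°
n=4: pose=(-2,3,E); sL=10/13, sR=90/61; mL=-10/13, mR=1780/793; mL+mR=90/61 → advance +1; mR−mL=2390/793 → turn +1·90°
n=5: pose=(-1,3,N); sL=1, sR=9/13; mL=-1, mR=22/13; mL+mR=9/13 → advance +1; mR−mL=35/13 → turn +1·90°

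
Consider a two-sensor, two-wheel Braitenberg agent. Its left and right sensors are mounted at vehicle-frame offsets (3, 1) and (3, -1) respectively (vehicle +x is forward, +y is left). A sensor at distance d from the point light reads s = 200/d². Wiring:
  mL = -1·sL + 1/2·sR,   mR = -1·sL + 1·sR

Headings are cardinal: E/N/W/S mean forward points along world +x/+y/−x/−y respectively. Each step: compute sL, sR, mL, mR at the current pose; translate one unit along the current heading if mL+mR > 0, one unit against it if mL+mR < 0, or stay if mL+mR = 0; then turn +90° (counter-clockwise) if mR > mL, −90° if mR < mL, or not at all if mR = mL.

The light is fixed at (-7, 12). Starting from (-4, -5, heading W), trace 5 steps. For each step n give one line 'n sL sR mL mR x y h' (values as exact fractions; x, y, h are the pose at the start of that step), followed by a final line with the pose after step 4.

0 50/81 25/32 -1175/5184 425/2592 -4 -5 W
1 8/17 200/409 -1572/6953 128/6953 -3 -5 S
2 100/137 100/169 -10050/23153 -3200/23153 -3 -4 E
3 200/173 40/37 -3940/6401 -480/6401 -4 -4 N
4 50/81 25/32 -1175/5184 425/2592 -4 -5 W
final -3 -5 S

n=0: pose=(-4,-5,W); sL=50/81, sR=25/32; mL=-1175/5184, mR=425/2592; mL+mR=-325/5184 → advance -1; mR−mL=25/64 → turn +1·90°
n=1: pose=(-3,-5,S); sL=8/17, sR=200/409; mL=-1572/6953, mR=128/6953; mL+mR=-1444/6953 → advance -1; mR−mL=100/409 → turn +1·90°
n=2: pose=(-3,-4,E); sL=100/137, sR=100/169; mL=-10050/23153, mR=-3200/23153; mL+mR=-13250/23153 → advance -1; mR−mL=50/169 → turn +1·90°
n=3: pose=(-4,-4,N); sL=200/173, sR=40/37; mL=-3940/6401, mR=-480/6401; mL+mR=-4420/6401 → advance -1; mR−mL=20/37 → turn +1·90°
n=4: pose=(-4,-5,W); sL=50/81, sR=25/32; mL=-1175/5184, mR=425/2592; mL+mR=-325/5184 → advance -1; mR−mL=25/64 → turn +1·90°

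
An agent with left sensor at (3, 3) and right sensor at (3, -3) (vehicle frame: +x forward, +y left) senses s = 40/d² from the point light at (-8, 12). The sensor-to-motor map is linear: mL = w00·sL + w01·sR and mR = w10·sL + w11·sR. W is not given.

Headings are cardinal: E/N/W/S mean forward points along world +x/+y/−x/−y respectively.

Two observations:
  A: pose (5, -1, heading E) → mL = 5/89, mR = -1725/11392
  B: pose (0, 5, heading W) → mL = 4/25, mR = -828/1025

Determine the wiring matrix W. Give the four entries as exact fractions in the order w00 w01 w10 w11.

obs A: pose=(5,-1,E) → sL=10/89, sR=5/64, mL=5/89, mR=-1725/11392
obs B: pose=(0,5,W) → sL=8/25, sR=40/41, mL=4/25, mR=-828/1025
sensor matrix S = [[10/89, 5/64], [8/25, 40/41]]; det S = 12351/145960
solve [mL_A; mL_B] = S·[w00; w01] and [mR_A; mR_B] = S·[w10; w11]:
  w00 = 1/2, w01 = 0, w10 = -1, w11 = -1/2

1/2 0 -1 -1/2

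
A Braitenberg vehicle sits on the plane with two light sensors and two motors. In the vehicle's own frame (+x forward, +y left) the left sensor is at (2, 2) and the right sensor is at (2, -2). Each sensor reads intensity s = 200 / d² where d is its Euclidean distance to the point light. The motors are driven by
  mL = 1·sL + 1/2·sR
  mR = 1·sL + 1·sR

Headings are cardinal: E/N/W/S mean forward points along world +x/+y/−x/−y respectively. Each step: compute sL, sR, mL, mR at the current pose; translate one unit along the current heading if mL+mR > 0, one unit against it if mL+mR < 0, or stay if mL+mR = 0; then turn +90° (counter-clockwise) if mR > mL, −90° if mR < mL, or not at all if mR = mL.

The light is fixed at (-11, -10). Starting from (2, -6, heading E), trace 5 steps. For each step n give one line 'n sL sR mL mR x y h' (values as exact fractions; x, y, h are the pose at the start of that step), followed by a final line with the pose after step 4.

0 200/261 200/229 71900/59769 98000/59769 2 -6 E
1 10/9 50/73 955/657 1180/657 3 -6 N
2 200/153 200/193 53900/29529 69200/29529 3 -5 W
3 100/117 20/13 190/117 280/117 2 -5 S
4 200/261 200/229 71900/59769 98000/59769 2 -6 E
final 3 -6 N

n=0: pose=(2,-6,E); sL=200/261, sR=200/229; mL=71900/59769, mR=98000/59769; mL+mR=169900/59769 → advance +1; mR−mL=100/229 → turn +1·90°
n=1: pose=(3,-6,N); sL=10/9, sR=50/73; mL=955/657, mR=1180/657; mL+mR=2135/657 → advance +1; mR−mL=25/73 → turn +1·90°
n=2: pose=(3,-5,W); sL=200/153, sR=200/193; mL=53900/29529, mR=69200/29529; mL+mR=123100/29529 → advance +1; mR−mL=100/193 → turn +1·90°
n=3: pose=(2,-5,S); sL=100/117, sR=20/13; mL=190/117, mR=280/117; mL+mR=470/117 → advance +1; mR−mL=10/13 → turn +1·90°
n=4: pose=(2,-6,E); sL=200/261, sR=200/229; mL=71900/59769, mR=98000/59769; mL+mR=169900/59769 → advance +1; mR−mL=100/229 → turn +1·90°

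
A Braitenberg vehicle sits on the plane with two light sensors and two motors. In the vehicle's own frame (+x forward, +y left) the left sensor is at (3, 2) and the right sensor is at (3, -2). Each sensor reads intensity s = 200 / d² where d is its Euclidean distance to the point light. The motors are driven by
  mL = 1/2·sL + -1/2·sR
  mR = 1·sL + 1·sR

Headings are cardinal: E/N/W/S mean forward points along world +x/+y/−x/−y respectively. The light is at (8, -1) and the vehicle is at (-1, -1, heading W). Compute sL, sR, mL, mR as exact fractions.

50/37 50/37 0 100/37

left sensor world pos  = (-4, -3); dL² = 148
right sensor world pos = (-4, 1); dR² = 148
sL = 200/148 = 50/37
sR = 200/148 = 50/37
mL = 1/2·sL + -1/2·sR = 0
mR = 1·sL + 1·sR = 100/37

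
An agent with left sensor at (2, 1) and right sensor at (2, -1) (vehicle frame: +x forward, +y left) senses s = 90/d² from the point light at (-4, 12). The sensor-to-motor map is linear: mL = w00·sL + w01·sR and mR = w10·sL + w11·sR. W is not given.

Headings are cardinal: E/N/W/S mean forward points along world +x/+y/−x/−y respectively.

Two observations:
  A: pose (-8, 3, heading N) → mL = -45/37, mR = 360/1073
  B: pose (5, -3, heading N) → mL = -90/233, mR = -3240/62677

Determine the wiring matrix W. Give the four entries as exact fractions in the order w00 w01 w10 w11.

obs A: pose=(-8,3,N) → sL=45/37, sR=45/29, mL=-45/37, mR=360/1073
obs B: pose=(5,-3,N) → sL=90/233, sR=90/269, mL=-90/233, mR=-3240/62677
sensor matrix S = [[45/37, 45/29], [90/233, 90/269]]; det S = -12943800/67252421
solve [mL_A; mL_B] = S·[w00; w01] and [mR_A; mR_B] = S·[w10; w11]:
  w00 = -1, w01 = 0, w10 = -1, w11 = 1

-1 0 -1 1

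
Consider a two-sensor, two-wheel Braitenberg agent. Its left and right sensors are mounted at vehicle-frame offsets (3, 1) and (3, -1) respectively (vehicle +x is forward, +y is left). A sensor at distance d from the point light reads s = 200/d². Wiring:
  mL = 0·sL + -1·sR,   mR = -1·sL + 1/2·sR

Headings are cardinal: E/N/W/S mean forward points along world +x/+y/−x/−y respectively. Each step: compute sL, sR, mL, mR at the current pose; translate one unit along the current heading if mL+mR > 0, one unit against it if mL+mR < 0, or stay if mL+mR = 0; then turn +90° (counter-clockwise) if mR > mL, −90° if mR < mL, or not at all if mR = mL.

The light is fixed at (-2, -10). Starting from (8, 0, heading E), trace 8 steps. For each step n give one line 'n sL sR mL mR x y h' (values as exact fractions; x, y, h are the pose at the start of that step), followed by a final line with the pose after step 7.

n=0: pose=(8,0,E); sL=20/29, sR=4/5; mL=-4/5, mR=-42/145; mL+mR=-158/145 → advance -1; mR−mL=74/145 → turn +1·90°
n=1: pose=(7,0,N); sL=200/233, sR=200/269; mL=-200/269, mR=-30500/62677; mL+mR=-77100/62677 → advance -1; mR−mL=16100/62677 → turn +1·90°
n=2: pose=(7,-1,W); sL=2, sR=25/17; mL=-25/17, mR=-43/34; mL+mR=-93/34 → advance -1; mR−mL=7/34 → turn +1·90°
n=3: pose=(8,-1,S); sL=200/157, sR=200/117; mL=-200/117, mR=-7700/18369; mL+mR=-39100/18369 → advance -1; mR−mL=7900/6123 → turn +1·90°
n=4: pose=(8,0,E); sL=20/29, sR=4/5; mL=-4/5, mR=-42/145; mL+mR=-158/145 → advance -1; mR−mL=74/145 → turn +1·90°
n=5: pose=(7,0,N); sL=200/233, sR=200/269; mL=-200/269, mR=-30500/62677; mL+mR=-77100/62677 → advance -1; mR−mL=16100/62677 → turn +1·90°
n=6: pose=(7,-1,W); sL=2, sR=25/17; mL=-25/17, mR=-43/34; mL+mR=-93/34 → advance -1; mR−mL=7/34 → turn +1·90°
n=7: pose=(8,-1,S); sL=200/157, sR=200/117; mL=-200/117, mR=-7700/18369; mL+mR=-39100/18369 → advance -1; mR−mL=7900/6123 → turn +1·90°

0 20/29 4/5 -4/5 -42/145 8 0 E
1 200/233 200/269 -200/269 -30500/62677 7 0 N
2 2 25/17 -25/17 -43/34 7 -1 W
3 200/157 200/117 -200/117 -7700/18369 8 -1 S
4 20/29 4/5 -4/5 -42/145 8 0 E
5 200/233 200/269 -200/269 -30500/62677 7 0 N
6 2 25/17 -25/17 -43/34 7 -1 W
7 200/157 200/117 -200/117 -7700/18369 8 -1 S
final 8 0 E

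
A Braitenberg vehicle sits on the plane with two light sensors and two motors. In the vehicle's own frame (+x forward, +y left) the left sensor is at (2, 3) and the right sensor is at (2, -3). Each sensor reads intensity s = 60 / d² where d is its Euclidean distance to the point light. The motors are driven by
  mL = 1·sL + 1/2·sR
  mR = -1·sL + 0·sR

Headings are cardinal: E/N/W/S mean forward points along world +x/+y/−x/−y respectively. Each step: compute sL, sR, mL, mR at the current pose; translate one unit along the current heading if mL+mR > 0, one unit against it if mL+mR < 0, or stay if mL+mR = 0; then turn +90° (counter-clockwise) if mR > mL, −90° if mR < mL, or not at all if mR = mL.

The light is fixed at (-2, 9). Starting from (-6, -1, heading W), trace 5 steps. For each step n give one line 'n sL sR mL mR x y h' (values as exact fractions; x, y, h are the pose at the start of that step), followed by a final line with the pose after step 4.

0 12/41 12/17 450/697 -12/41 -6 -1 W
1 15/32 15/17 495/544 -15/32 -7 -1 N
2 4/3 20/51 26/17 -4/3 -7 0 E
3 30/61 6/17 693/1037 -30/61 -6 0 S
4 12/41 12/17 450/697 -12/41 -6 -1 W
final -7 -1 N

n=0: pose=(-6,-1,W); sL=12/41, sR=12/17; mL=450/697, mR=-12/41; mL+mR=6/17 → advance +1; mR−mL=-654/697 → turn -1·90°
n=1: pose=(-7,-1,N); sL=15/32, sR=15/17; mL=495/544, mR=-15/32; mL+mR=15/34 → advance +1; mR−mL=-375/272 → turn -1·90°
n=2: pose=(-7,0,E); sL=4/3, sR=20/51; mL=26/17, mR=-4/3; mL+mR=10/51 → advance +1; mR−mL=-146/51 → turn -1·90°
n=3: pose=(-6,0,S); sL=30/61, sR=6/17; mL=693/1037, mR=-30/61; mL+mR=3/17 → advance +1; mR−mL=-1203/1037 → turn -1·90°
n=4: pose=(-6,-1,W); sL=12/41, sR=12/17; mL=450/697, mR=-12/41; mL+mR=6/17 → advance +1; mR−mL=-654/697 → turn -1·90°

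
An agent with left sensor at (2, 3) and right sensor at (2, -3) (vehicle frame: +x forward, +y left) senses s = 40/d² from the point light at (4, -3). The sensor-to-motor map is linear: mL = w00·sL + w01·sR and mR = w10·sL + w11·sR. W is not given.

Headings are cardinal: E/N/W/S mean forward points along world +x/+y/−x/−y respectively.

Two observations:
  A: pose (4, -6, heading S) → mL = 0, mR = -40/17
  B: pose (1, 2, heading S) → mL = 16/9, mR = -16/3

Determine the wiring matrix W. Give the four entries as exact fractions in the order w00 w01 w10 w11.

obs A: pose=(4,-6,S) → sL=20/17, sR=20/17, mL=0, mR=-40/17
obs B: pose=(1,2,S) → sL=40/9, sR=8/9, mL=16/9, mR=-16/3
sensor matrix S = [[20/17, 20/17], [40/9, 8/9]]; det S = -640/153
solve [mL_A; mL_B] = S·[w00; w01] and [mR_A; mR_B] = S·[w10; w11]:
  w00 = 1/2, w01 = -1/2, w10 = -1, w11 = -1

1/2 -1/2 -1 -1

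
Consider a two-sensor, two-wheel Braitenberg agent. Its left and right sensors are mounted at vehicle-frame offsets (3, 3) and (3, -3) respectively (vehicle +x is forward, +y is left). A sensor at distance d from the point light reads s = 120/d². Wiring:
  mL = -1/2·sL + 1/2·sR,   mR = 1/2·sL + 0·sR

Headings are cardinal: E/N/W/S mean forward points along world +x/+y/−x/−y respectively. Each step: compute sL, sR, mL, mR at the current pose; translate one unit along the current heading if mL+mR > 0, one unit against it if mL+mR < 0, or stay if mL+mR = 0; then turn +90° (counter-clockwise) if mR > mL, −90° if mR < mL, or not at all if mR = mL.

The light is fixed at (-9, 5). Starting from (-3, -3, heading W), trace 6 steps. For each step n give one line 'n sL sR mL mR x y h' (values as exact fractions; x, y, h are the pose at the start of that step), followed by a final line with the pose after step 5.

0 12/13 60/17 288/221 6/13 -3 -3 W
1 120/29 120/89 -3600/2581 60/29 -4 -3 N
2 15/13 6 63/26 15/26 -4 -2 W
3 120/17 24/13 -576/221 60/17 -5 -2 N
4 60/41 12 216/41 30/41 -5 -1 W
5 40/3 8/3 -16/3 20/3 -6 -1 N
final -6 0 W

n=0: pose=(-3,-3,W); sL=12/13, sR=60/17; mL=288/221, mR=6/13; mL+mR=30/17 → advance +1; mR−mL=-186/221 → turn -1·90°
n=1: pose=(-4,-3,N); sL=120/29, sR=120/89; mL=-3600/2581, mR=60/29; mL+mR=60/89 → advance +1; mR−mL=8940/2581 → turn +1·90°
n=2: pose=(-4,-2,W); sL=15/13, sR=6; mL=63/26, mR=15/26; mL+mR=3 → advance +1; mR−mL=-24/13 → turn -1·90°
n=3: pose=(-5,-2,N); sL=120/17, sR=24/13; mL=-576/221, mR=60/17; mL+mR=12/13 → advance +1; mR−mL=1356/221 → turn +1·90°
n=4: pose=(-5,-1,W); sL=60/41, sR=12; mL=216/41, mR=30/41; mL+mR=6 → advance +1; mR−mL=-186/41 → turn -1·90°
n=5: pose=(-6,-1,N); sL=40/3, sR=8/3; mL=-16/3, mR=20/3; mL+mR=4/3 → advance +1; mR−mL=12 → turn +1·90°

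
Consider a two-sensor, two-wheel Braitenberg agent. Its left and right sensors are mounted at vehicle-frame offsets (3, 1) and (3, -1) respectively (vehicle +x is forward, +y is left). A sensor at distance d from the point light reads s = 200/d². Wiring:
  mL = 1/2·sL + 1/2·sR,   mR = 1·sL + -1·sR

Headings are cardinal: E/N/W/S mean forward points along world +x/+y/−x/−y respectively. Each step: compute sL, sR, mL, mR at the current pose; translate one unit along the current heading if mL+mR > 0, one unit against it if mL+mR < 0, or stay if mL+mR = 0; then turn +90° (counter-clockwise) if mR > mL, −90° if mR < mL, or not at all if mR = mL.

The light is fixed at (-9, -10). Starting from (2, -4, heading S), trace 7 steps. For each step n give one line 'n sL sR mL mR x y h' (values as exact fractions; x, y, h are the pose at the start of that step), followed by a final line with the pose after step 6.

n=0: pose=(2,-4,S); sL=200/153, sR=200/109; mL=26200/16677, mR=-8800/16677; mL+mR=5800/5559 → advance +1; mR−mL=-35000/16677 → turn -1·90°
n=1: pose=(2,-5,W); sL=5/2, sR=2; mL=9/4, mR=1/2; mL+mR=11/4 → advance +1; mR−mL=-7/4 → turn -1·90°
n=2: pose=(1,-5,N); sL=40/29, sR=40/37; mL=1320/1073, mR=320/1073; mL+mR=1640/1073 → advance +1; mR−mL=-1000/1073 → turn -1·90°
n=3: pose=(1,-4,E); sL=100/109, sR=100/97; mL=10300/10573, mR=-1200/10573; mL+mR=9100/10573 → advance +1; mR−mL=-11500/10573 → turn -1·90°
n=4: pose=(2,-4,S); sL=200/153, sR=200/109; mL=26200/16677, mR=-8800/16677; mL+mR=5800/5559 → advance +1; mR−mL=-35000/16677 → turn -1·90°
n=5: pose=(2,-5,W); sL=5/2, sR=2; mL=9/4, mR=1/2; mL+mR=11/4 → advance +1; mR−mL=-7/4 → turn -1·90°
n=6: pose=(1,-5,N); sL=40/29, sR=40/37; mL=1320/1073, mR=320/1073; mL+mR=1640/1073 → advance +1; mR−mL=-1000/1073 → turn -1·90°

0 200/153 200/109 26200/16677 -8800/16677 2 -4 S
1 5/2 2 9/4 1/2 2 -5 W
2 40/29 40/37 1320/1073 320/1073 1 -5 N
3 100/109 100/97 10300/10573 -1200/10573 1 -4 E
4 200/153 200/109 26200/16677 -8800/16677 2 -4 S
5 5/2 2 9/4 1/2 2 -5 W
6 40/29 40/37 1320/1073 320/1073 1 -5 N
final 1 -4 E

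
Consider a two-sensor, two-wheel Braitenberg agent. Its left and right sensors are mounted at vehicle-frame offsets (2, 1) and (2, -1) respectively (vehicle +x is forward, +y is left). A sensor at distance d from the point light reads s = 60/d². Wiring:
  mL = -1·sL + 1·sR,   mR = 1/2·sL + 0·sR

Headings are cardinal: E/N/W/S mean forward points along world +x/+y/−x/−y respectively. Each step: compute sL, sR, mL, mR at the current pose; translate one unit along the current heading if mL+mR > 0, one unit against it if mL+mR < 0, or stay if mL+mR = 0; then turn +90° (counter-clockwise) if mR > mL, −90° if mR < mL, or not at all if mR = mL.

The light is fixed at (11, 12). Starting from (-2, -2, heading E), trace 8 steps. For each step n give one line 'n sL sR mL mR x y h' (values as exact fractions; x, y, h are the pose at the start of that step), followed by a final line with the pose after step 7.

0 6/29 30/173 -168/5017 3/29 -2 -2 E
1 60/313 12/53 576/16589 30/313 -1 -2 N
2 15/98 3/17 39/1666 15/196 -1 -1 W
3 20/123 60/421 -1040/51783 10/123 -2 -1 S
4 6/29 30/173 -168/5017 3/29 -2 -2 E
5 60/313 12/53 576/16589 30/313 -1 -2 N
6 15/98 3/17 39/1666 15/196 -1 -1 W
7 20/123 60/421 -1040/51783 10/123 -2 -1 S
final -2 -2 E

n=0: pose=(-2,-2,E); sL=6/29, sR=30/173; mL=-168/5017, mR=3/29; mL+mR=351/5017 → advance +1; mR−mL=687/5017 → turn +1·90°
n=1: pose=(-1,-2,N); sL=60/313, sR=12/53; mL=576/16589, mR=30/313; mL+mR=2166/16589 → advance +1; mR−mL=1014/16589 → turn +1·90°
n=2: pose=(-1,-1,W); sL=15/98, sR=3/17; mL=39/1666, mR=15/196; mL+mR=333/3332 → advance +1; mR−mL=177/3332 → turn +1·90°
n=3: pose=(-2,-1,S); sL=20/123, sR=60/421; mL=-1040/51783, mR=10/123; mL+mR=3170/51783 → advance +1; mR−mL=1750/17261 → turn +1·90°
n=4: pose=(-2,-2,E); sL=6/29, sR=30/173; mL=-168/5017, mR=3/29; mL+mR=351/5017 → advance +1; mR−mL=687/5017 → turn +1·90°
n=5: pose=(-1,-2,N); sL=60/313, sR=12/53; mL=576/16589, mR=30/313; mL+mR=2166/16589 → advance +1; mR−mL=1014/16589 → turn +1·90°
n=6: pose=(-1,-1,W); sL=15/98, sR=3/17; mL=39/1666, mR=15/196; mL+mR=333/3332 → advance +1; mR−mL=177/3332 → turn +1·90°
n=7: pose=(-2,-1,S); sL=20/123, sR=60/421; mL=-1040/51783, mR=10/123; mL+mR=3170/51783 → advance +1; mR−mL=1750/17261 → turn +1·90°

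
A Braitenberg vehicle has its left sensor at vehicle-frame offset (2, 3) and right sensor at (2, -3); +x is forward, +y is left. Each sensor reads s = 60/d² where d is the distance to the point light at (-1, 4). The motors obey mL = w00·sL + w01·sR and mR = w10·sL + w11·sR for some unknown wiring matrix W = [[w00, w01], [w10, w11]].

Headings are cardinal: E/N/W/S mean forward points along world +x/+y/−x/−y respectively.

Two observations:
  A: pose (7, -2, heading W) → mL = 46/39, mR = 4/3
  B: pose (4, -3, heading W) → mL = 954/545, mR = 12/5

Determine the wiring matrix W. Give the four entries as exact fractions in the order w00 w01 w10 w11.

obs A: pose=(7,-2,W) → sL=20/39, sR=4/3, mL=46/39, mR=4/3
obs B: pose=(4,-3,W) → sL=60/109, sR=12/5, mL=954/545, mR=12/5
sensor matrix S = [[20/39, 4/3], [60/109, 12/5]]; det S = 704/1417
solve [mL_A; mL_B] = S·[w00; w01] and [mR_A; mR_B] = S·[w10; w11]:
  w00 = 1, w01 = 1/2, w10 = 0, w11 = 1

1 1/2 0 1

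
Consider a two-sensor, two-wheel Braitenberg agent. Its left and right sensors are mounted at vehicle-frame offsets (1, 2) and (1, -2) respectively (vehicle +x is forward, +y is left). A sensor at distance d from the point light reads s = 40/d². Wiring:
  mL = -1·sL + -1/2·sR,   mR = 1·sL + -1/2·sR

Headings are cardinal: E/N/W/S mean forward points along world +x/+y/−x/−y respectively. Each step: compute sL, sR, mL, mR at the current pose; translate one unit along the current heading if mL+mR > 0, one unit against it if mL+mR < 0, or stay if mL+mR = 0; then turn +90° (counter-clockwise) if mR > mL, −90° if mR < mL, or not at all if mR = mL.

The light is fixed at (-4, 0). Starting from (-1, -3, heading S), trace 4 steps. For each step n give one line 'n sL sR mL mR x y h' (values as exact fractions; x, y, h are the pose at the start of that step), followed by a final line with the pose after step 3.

0 40/41 40/17 -1500/697 -140/697 -1 -3 S
1 5/2 5/4 -25/8 15/8 -1 -2 E
2 40 40/17 -700/17 660/17 -2 -2 N
3 20/13 20 -150/13 -110/13 -2 -3 W
final -1 -3 S

n=0: pose=(-1,-3,S); sL=40/41, sR=40/17; mL=-1500/697, mR=-140/697; mL+mR=-40/17 → advance -1; mR−mL=80/41 → turn +1·90°
n=1: pose=(-1,-2,E); sL=5/2, sR=5/4; mL=-25/8, mR=15/8; mL+mR=-5/4 → advance -1; mR−mL=5 → turn +1·90°
n=2: pose=(-2,-2,N); sL=40, sR=40/17; mL=-700/17, mR=660/17; mL+mR=-40/17 → advance -1; mR−mL=80 → turn +1·90°
n=3: pose=(-2,-3,W); sL=20/13, sR=20; mL=-150/13, mR=-110/13; mL+mR=-20 → advance -1; mR−mL=40/13 → turn +1·90°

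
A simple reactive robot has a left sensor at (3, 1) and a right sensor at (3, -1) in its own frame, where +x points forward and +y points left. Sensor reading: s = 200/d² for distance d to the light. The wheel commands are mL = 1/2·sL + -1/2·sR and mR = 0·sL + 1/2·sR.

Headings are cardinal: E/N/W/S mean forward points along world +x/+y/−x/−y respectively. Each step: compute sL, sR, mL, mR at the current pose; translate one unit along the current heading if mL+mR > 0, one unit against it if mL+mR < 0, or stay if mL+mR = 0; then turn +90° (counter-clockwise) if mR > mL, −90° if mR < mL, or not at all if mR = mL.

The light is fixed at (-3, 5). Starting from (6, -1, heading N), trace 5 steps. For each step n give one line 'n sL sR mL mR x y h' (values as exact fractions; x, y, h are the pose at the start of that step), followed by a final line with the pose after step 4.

0 200/73 200/109 3600/7957 100/109 6 -1 N
1 25/9 50/13 -125/234 25/13 6 0 W
2 40/29 200/113 -640/3277 100/113 5 0 S
3 100/73 20/17 120/1241 10/17 5 -1 E
4 200/73 200/109 3600/7957 100/109 6 -1 N
final 6 0 W

n=0: pose=(6,-1,N); sL=200/73, sR=200/109; mL=3600/7957, mR=100/109; mL+mR=100/73 → advance +1; mR−mL=3700/7957 → turn +1·90°
n=1: pose=(6,0,W); sL=25/9, sR=50/13; mL=-125/234, mR=25/13; mL+mR=25/18 → advance +1; mR−mL=575/234 → turn +1·90°
n=2: pose=(5,0,S); sL=40/29, sR=200/113; mL=-640/3277, mR=100/113; mL+mR=20/29 → advance +1; mR−mL=3540/3277 → turn +1·90°
n=3: pose=(5,-1,E); sL=100/73, sR=20/17; mL=120/1241, mR=10/17; mL+mR=50/73 → advance +1; mR−mL=610/1241 → turn +1·90°
n=4: pose=(6,-1,N); sL=200/73, sR=200/109; mL=3600/7957, mR=100/109; mL+mR=100/73 → advance +1; mR−mL=3700/7957 → turn +1·90°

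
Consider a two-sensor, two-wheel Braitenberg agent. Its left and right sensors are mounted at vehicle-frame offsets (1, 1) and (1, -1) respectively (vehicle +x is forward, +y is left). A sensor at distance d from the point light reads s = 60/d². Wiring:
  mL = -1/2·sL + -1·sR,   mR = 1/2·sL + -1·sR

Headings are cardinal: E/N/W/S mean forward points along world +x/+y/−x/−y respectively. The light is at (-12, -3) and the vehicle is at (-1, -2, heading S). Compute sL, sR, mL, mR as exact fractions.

5/12 3/5 -97/120 -47/120

left sensor world pos  = (0, -3); dL² = 144
right sensor world pos = (-2, -3); dR² = 100
sL = 60/144 = 5/12
sR = 60/100 = 3/5
mL = -1/2·sL + -1·sR = -97/120
mR = 1/2·sL + -1·sR = -47/120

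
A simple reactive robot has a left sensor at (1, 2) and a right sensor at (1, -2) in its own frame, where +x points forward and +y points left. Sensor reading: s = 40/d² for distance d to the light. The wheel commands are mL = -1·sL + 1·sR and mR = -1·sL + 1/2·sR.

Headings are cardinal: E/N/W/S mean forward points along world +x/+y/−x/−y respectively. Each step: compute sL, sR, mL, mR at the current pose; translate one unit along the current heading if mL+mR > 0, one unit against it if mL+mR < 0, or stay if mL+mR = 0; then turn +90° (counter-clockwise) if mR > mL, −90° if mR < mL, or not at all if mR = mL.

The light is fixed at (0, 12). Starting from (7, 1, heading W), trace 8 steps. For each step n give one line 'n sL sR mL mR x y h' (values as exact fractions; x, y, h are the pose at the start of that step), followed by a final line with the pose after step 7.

0 8/41 40/117 704/4797 -116/4797 7 1 W
1 10/29 10/41 -120/1189 -265/1189 6 1 N
2 40/149 8/49 -768/7301 -1364/7301 6 0 E
3 20/109 20/89 400/9701 -690/9701 5 0 S
4 8/37 40/97 704/3589 -36/3589 5 1 W
5 5/13 5/17 -20/221 -105/442 4 1 N
6 8/25 40/221 -768/5525 -1268/5525 4 0 E
7 20/97 4/17 48/1649 -146/1649 3 0 S
final 3 1 W

n=0: pose=(7,1,W); sL=8/41, sR=40/117; mL=704/4797, mR=-116/4797; mL+mR=196/1599 → advance +1; mR−mL=-20/117 → turn -1·90°
n=1: pose=(6,1,N); sL=10/29, sR=10/41; mL=-120/1189, mR=-265/1189; mL+mR=-385/1189 → advance -1; mR−mL=-5/41 → turn -1·90°
n=2: pose=(6,0,E); sL=40/149, sR=8/49; mL=-768/7301, mR=-1364/7301; mL+mR=-2132/7301 → advance -1; mR−mL=-4/49 → turn -1·90°
n=3: pose=(5,0,S); sL=20/109, sR=20/89; mL=400/9701, mR=-690/9701; mL+mR=-290/9701 → advance -1; mR−mL=-10/89 → turn -1·90°
n=4: pose=(5,1,W); sL=8/37, sR=40/97; mL=704/3589, mR=-36/3589; mL+mR=668/3589 → advance +1; mR−mL=-20/97 → turn -1·90°
n=5: pose=(4,1,N); sL=5/13, sR=5/17; mL=-20/221, mR=-105/442; mL+mR=-145/442 → advance -1; mR−mL=-5/34 → turn -1·90°
n=6: pose=(4,0,E); sL=8/25, sR=40/221; mL=-768/5525, mR=-1268/5525; mL+mR=-2036/5525 → advance -1; mR−mL=-20/221 → turn -1·90°
n=7: pose=(3,0,S); sL=20/97, sR=4/17; mL=48/1649, mR=-146/1649; mL+mR=-98/1649 → advance -1; mR−mL=-2/17 → turn -1·90°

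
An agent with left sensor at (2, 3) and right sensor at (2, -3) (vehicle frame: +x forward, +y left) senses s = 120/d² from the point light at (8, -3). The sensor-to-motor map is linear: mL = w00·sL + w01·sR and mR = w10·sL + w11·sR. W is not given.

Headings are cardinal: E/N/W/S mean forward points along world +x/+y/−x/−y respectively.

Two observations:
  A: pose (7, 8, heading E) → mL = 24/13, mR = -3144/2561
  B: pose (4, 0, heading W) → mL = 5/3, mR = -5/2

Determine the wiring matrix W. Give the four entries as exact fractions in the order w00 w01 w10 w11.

0 1 -1/2 -1/2

obs A: pose=(7,8,E) → sL=120/197, sR=24/13, mL=24/13, mR=-3144/2561
obs B: pose=(4,0,W) → sL=10/3, sR=5/3, mL=5/3, mR=-5/2
sensor matrix S = [[120/197, 24/13], [10/3, 5/3]]; det S = -13160/2561
solve [mL_A; mL_B] = S·[w00; w01] and [mR_A; mR_B] = S·[w10; w11]:
  w00 = 0, w01 = 1, w10 = -1/2, w11 = -1/2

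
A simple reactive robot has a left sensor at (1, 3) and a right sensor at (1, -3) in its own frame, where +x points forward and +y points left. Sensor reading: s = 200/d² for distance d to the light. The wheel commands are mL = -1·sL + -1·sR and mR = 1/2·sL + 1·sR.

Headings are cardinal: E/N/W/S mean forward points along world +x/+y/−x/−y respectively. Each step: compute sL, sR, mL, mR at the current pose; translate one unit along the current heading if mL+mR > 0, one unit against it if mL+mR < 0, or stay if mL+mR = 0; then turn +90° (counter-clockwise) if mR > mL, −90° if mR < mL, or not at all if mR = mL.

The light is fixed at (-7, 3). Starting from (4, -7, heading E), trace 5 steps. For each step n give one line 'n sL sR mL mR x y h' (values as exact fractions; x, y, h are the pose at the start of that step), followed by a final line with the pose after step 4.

0 200/193 200/313 -101200/60409 69900/60409 4 -7 E
1 20/13 4/5 -152/65 102/65 3 -7 N
2 200/277 40/29 -16880/8033 13980/8033 3 -8 W
3 10/17 25/26 -685/442 555/442 4 -8 S
4 200/193 200/313 -101200/60409 69900/60409 4 -7 E
final 3 -7 N

n=0: pose=(4,-7,E); sL=200/193, sR=200/313; mL=-101200/60409, mR=69900/60409; mL+mR=-100/193 → advance -1; mR−mL=171100/60409 → turn +1·90°
n=1: pose=(3,-7,N); sL=20/13, sR=4/5; mL=-152/65, mR=102/65; mL+mR=-10/13 → advance -1; mR−mL=254/65 → turn +1·90°
n=2: pose=(3,-8,W); sL=200/277, sR=40/29; mL=-16880/8033, mR=13980/8033; mL+mR=-100/277 → advance -1; mR−mL=30860/8033 → turn +1·90°
n=3: pose=(4,-8,S); sL=10/17, sR=25/26; mL=-685/442, mR=555/442; mL+mR=-5/17 → advance -1; mR−mL=620/221 → turn +1·90°
n=4: pose=(4,-7,E); sL=200/193, sR=200/313; mL=-101200/60409, mR=69900/60409; mL+mR=-100/193 → advance -1; mR−mL=171100/60409 → turn +1·90°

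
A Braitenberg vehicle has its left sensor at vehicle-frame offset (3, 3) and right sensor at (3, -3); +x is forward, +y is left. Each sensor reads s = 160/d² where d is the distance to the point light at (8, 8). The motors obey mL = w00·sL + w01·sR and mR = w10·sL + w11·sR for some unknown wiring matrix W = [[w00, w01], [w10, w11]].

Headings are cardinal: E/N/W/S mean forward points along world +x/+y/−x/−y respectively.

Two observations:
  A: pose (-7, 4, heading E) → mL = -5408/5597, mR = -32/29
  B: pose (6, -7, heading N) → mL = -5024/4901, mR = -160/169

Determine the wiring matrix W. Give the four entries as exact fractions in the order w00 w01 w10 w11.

-1/2 -1/2 -1 0

obs A: pose=(-7,4,E) → sL=32/29, sR=160/193, mL=-5408/5597, mR=-32/29
obs B: pose=(6,-7,N) → sL=160/169, sR=32/29, mL=-5024/4901, mR=-160/169
sensor matrix S = [[32/29, 160/193], [160/169, 32/29]]; det S = 11870208/27430897
solve [mL_A; mL_B] = S·[w00; w01] and [mR_A; mR_B] = S·[w10; w11]:
  w00 = -1/2, w01 = -1/2, w10 = -1, w11 = 0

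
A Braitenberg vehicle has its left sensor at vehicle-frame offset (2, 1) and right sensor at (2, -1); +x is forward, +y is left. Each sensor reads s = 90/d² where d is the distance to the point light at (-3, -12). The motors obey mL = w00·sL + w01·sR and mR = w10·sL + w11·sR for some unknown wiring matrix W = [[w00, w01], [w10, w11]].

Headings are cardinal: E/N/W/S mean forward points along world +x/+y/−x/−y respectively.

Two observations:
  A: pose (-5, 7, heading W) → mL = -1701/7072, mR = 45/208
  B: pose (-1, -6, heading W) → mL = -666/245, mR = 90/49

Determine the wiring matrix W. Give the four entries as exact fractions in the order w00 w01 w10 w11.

-1/2 -1/2 0 1

obs A: pose=(-5,7,W) → sL=9/34, sR=45/208, mL=-1701/7072, mR=45/208
obs B: pose=(-1,-6,W) → sL=18/5, sR=90/49, mL=-666/245, mR=90/49
sensor matrix S = [[9/34, 45/208], [18/5, 90/49]]; det S = -25353/86632
solve [mL_A; mL_B] = S·[w00; w01] and [mR_A; mR_B] = S·[w10; w11]:
  w00 = -1/2, w01 = -1/2, w10 = 0, w11 = 1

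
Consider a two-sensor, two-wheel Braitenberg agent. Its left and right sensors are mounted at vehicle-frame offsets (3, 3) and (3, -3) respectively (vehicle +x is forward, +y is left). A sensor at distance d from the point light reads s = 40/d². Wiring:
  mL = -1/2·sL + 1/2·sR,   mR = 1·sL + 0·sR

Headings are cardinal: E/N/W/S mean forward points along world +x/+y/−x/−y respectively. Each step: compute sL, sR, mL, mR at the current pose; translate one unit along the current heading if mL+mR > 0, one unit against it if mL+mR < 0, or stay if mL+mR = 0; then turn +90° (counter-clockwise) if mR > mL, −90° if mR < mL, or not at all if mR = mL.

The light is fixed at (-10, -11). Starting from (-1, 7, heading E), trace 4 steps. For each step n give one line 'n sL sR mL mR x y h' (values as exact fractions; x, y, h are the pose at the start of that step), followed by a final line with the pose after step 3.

n=0: pose=(-1,7,E); sL=8/117, sR=40/369; mL=32/1599, mR=8/117; mL+mR=424/4797 → advance +1; mR−mL=232/4797 → turn +1·90°
n=1: pose=(0,7,N); sL=4/49, sR=4/61; mL=-24/2989, mR=4/49; mL+mR=220/2989 → advance +1; mR−mL=268/2989 → turn +1·90°
n=2: pose=(0,8,W); sL=8/61, sR=40/533; mL=-912/32513, mR=8/61; mL+mR=3352/32513 → advance +1; mR−mL=5176/32513 → turn +1·90°
n=3: pose=(-1,8,S); sL=1/10, sR=10/73; mL=27/1460, mR=1/10; mL+mR=173/1460 → advance +1; mR−mL=119/1460 → turn +1·90°

0 8/117 40/369 32/1599 8/117 -1 7 E
1 4/49 4/61 -24/2989 4/49 0 7 N
2 8/61 40/533 -912/32513 8/61 0 8 W
3 1/10 10/73 27/1460 1/10 -1 8 S
final -1 7 E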